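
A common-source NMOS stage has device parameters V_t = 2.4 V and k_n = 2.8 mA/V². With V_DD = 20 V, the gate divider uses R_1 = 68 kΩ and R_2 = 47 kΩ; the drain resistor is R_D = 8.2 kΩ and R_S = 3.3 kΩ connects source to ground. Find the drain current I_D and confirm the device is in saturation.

V_G = V_DD·R_2/(R_1+R_2) = 20×47/115 = 8.17 V.
Assume saturation: I_D = (k_n/2)(V_GS − V_t)² with V_GS = V_G − I_D·R_S = 8.17 − 3.3·I_D.
Substituting gives 15.2·I_D² − 54.4·I_D + 46.7 = 0, with roots I_D = 1.44 or 2.12 mA.
The root I_D = 2.12 mA gives V_GS = 1.17 V ≤ V_t, so take I_D = 1.44 mA.
Then V_GS = 3.41 V and V_DS = V_DD − I_D(R_D+R_S) = 20 − 1.44×11.5 = 3.42 V.
Saturation requires V_DS ≥ V_GS − V_t = 1.01 V; 3.42 ≥ 1.01 ✓.

I_D ≈ 1.4 mA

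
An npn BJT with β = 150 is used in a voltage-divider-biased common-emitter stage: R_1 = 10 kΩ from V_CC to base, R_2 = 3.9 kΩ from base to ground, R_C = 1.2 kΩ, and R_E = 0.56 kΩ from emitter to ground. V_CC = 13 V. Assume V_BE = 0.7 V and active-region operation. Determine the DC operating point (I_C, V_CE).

Thevenize the base divider: V_Th = V_CC·R_2/(R_1+R_2) = 13×3.9/13.9 = 3.65 V, R_Th = R_1‖R_2 = 2.81 kΩ.
Base-emitter loop: V_Th = I_B·R_Th + V_BE + (β+1)I_B·R_E, so I_B = (3.65 − 0.7) / (2.81 + 151×0.56) = 0.0337 mA.
I_C = β·I_B = 150×0.0337 = 5.06 mA, and I_E = (β+1)I_B = 5.09 mA.
V_CE = V_CC − I_C·R_C − I_E·R_E = 13 − 5.06×1.2 − 5.09×0.56 = 4.07 V.
V_CE = 4.07 V > 0.2 V confirms active-region operation.

I_C ≈ 5.1 mA, V_CE ≈ 4.1 V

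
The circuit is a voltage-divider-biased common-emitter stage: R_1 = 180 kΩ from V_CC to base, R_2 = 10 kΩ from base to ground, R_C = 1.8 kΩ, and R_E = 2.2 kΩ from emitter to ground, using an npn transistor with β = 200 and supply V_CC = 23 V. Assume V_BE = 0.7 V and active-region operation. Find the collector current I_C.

I_C ≈ 0.23 mA

Thevenize the base divider: V_Th = V_CC·R_2/(R_1+R_2) = 23×10/190 = 1.21 V, R_Th = R_1‖R_2 = 9.47 kΩ.
Base-emitter loop: V_Th = I_B·R_Th + V_BE + (β+1)I_B·R_E, so I_B = (1.21 − 0.7) / (9.47 + 201×2.2) = 0.00113 mA.
I_C = β·I_B = 200×0.00113 = 0.226 mA, and I_E = (β+1)I_B = 0.227 mA.
V_CE = V_CC − I_C·R_C − I_E·R_E = 23 − 0.226×1.8 − 0.227×2.2 = 22.1 V.
V_CE = 22.1 V > 0.2 V confirms active-region operation.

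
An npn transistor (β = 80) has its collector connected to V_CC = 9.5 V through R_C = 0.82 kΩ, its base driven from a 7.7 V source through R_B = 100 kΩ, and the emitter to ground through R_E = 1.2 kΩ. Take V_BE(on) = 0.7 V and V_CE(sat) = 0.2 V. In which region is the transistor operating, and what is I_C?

Assume active. Base-emitter loop: I_B = (V_BB − V_BE)/(R_B + (β+1)R_E) = (7.7 − 0.7)/(100 + 81×1.2) = 0.0355 mA.
I_C = β·I_B = 80×0.0355 = 2.84 mA.
V_CE = V_CC − I_C·R_C − I_E·R_E = 9.5 − 2.84×0.82 − 2.88×1.2 = 3.72 V > V_CE(sat), so the active-region assumption holds.

active; I_C ≈ 2.8 mA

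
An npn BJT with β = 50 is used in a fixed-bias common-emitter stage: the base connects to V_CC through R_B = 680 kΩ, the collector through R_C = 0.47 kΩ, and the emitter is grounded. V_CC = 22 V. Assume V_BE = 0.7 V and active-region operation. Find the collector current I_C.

I_C ≈ 1.6 mA

Base loop: V_CC = I_B·R_B + V_BE, so I_B = (22 − 0.7)/680 kΩ = 0.0313 mA.
In the active region I_C = β·I_B = 50 × 0.0313 = 1.57 mA.
Collector loop: V_CE = V_CC − I_C·R_C = 22 − 1.57×0.47 = 21.3 V.
Since V_CE = 21.3 V > V_CE(sat) ≈ 0.2 V, the transistor is in the active region as assumed.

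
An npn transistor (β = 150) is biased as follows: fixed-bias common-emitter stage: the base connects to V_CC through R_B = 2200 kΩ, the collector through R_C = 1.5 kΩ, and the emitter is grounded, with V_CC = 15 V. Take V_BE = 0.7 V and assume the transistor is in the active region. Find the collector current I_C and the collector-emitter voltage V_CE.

Base loop: V_CC = I_B·R_B + V_BE, so I_B = (15 − 0.7)/2200 kΩ = 0.0065 mA.
In the active region I_C = β·I_B = 150 × 0.0065 = 0.975 mA.
Collector loop: V_CE = V_CC − I_C·R_C = 15 − 0.975×1.5 = 13.5 V.
Since V_CE = 13.5 V > V_CE(sat) ≈ 0.2 V, the transistor is in the active region as assumed.

I_C ≈ 0.98 mA, V_CE ≈ 14 V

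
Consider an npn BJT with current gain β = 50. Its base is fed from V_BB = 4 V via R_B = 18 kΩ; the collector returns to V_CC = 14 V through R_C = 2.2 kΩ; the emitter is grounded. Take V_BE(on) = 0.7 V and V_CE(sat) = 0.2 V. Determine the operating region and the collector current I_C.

saturation; I_C ≈ 6.3 mA

Assume active: I_B = (4 − 0.7)/18 = 0.183 mA, giving I_C = β·I_B = 9.17 mA.
But then V_CE = 14 − 9.17×2.2 = -6.17 V < V_CE(sat) = 0.2 V — impossible in the active region.
So the transistor is saturated. With V_CE = 0.2 V, I_C = (V_CC − 0.2)/R_C = 13.8/2.2 = 6.27 mA.
Check: β·I_B = 9.17 mA > I_C = 6.27 mA, confirming saturation.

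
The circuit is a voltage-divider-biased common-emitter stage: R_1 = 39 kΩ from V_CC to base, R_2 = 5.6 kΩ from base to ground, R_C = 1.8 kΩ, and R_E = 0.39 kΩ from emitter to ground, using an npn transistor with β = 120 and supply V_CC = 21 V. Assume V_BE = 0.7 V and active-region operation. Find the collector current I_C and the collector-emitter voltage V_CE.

Thevenize the base divider: V_Th = V_CC·R_2/(R_1+R_2) = 21×5.6/44.6 = 2.64 V, R_Th = R_1‖R_2 = 4.9 kΩ.
Base-emitter loop: V_Th = I_B·R_Th + V_BE + (β+1)I_B·R_E, so I_B = (2.64 − 0.7) / (4.9 + 121×0.39) = 0.0372 mA.
I_C = β·I_B = 120×0.0372 = 4.46 mA, and I_E = (β+1)I_B = 4.5 mA.
V_CE = V_CC − I_C·R_C − I_E·R_E = 21 − 4.46×1.8 − 4.5×0.39 = 11.2 V.
V_CE = 11.2 V > 0.2 V confirms active-region operation.

I_C ≈ 4.5 mA, V_CE ≈ 11 V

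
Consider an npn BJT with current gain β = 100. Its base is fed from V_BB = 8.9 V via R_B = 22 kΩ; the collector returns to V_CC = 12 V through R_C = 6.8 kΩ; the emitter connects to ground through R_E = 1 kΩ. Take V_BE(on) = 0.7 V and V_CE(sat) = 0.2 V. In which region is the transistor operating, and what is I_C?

Assume active: I_B = (8.9 − 0.7)/(22 + 101×1) = 0.0667 mA, I_C = β·I_B = 6.67 mA.
Then V_CE = 12 − 6.67×6.8 − 6.73×1 = -40.1 V < 0.2 V — the active assumption fails.
Re-solve with V_CE = 0.2 V. KCL at the emitter: V_E/R_E = (V_BB−0.7−V_E)/R_B + (V_CC−0.2−V_E)/R_C, giving V_E = 1.77 V.
I_C = (V_CC − 0.2 − V_E)/R_C = (11.8 − 1.77)/6.8 = 1.48 mA.
Check: I_B = (8.2 − 1.77)/22 = 0.292 mA, and β·I_B = 29.2 mA > I_C, confirming saturation.

saturation; I_C ≈ 1.5 mA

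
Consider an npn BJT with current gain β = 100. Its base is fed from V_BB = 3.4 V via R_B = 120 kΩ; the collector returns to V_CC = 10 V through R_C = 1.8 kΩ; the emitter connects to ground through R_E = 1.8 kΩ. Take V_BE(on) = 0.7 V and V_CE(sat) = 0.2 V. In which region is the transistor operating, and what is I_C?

Assume active. Base-emitter loop: I_B = (V_BB − V_BE)/(R_B + (β+1)R_E) = (3.4 − 0.7)/(120 + 101×1.8) = 0.00895 mA.
I_C = β·I_B = 100×0.00895 = 0.895 mA.
V_CE = V_CC − I_C·R_C − I_E·R_E = 10 − 0.895×1.8 − 0.904×1.8 = 6.76 V > V_CE(sat), so the active-region assumption holds.

active; I_C ≈ 0.89 mA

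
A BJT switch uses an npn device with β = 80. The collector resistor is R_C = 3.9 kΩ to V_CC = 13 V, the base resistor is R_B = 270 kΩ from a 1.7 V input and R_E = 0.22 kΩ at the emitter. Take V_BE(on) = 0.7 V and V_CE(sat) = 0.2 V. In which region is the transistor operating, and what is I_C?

active; I_C ≈ 0.28 mA

Assume active. Base-emitter loop: I_B = (V_BB − V_BE)/(R_B + (β+1)R_E) = (1.7 − 0.7)/(270 + 81×0.22) = 0.00347 mA.
I_C = β·I_B = 80×0.00347 = 0.278 mA.
V_CE = V_CC − I_C·R_C − I_E·R_E = 13 − 0.278×3.9 − 0.281×0.22 = 11.9 V > V_CE(sat), so the active-region assumption holds.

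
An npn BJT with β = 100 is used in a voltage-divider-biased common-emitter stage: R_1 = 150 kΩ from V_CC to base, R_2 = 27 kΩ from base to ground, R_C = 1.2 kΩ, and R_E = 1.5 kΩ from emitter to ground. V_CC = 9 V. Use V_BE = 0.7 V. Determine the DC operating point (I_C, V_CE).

Thevenize the base divider: V_Th = V_CC·R_2/(R_1+R_2) = 9×27/177 = 1.37 V, R_Th = R_1‖R_2 = 22.9 kΩ.
Base-emitter loop: V_Th = I_B·R_Th + V_BE + (β+1)I_B·R_E, so I_B = (1.37 − 0.7) / (22.9 + 101×1.5) = 0.00386 mA.
I_C = β·I_B = 100×0.00386 = 0.386 mA, and I_E = (β+1)I_B = 0.39 mA.
V_CE = V_CC − I_C·R_C − I_E·R_E = 9 − 0.386×1.2 − 0.39×1.5 = 7.95 V.
V_CE = 7.95 V > 0.2 V confirms active-region operation.

I_C ≈ 0.39 mA, V_CE ≈ 8 V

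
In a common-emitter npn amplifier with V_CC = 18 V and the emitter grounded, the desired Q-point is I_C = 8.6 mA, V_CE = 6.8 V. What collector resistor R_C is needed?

R_C ≈ 1.3 kΩ

Collector loop: V_CC = I_C·R_C + V_CE.
R_C = (V_CC − V_CE)/I_C = (18 − 6.8)/8.6 = 1.3 kΩ.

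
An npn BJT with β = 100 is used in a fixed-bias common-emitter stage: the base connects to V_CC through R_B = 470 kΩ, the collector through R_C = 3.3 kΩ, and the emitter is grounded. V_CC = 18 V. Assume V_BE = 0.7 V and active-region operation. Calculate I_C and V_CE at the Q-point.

Base loop: V_CC = I_B·R_B + V_BE, so I_B = (18 − 0.7)/470 kΩ = 0.0368 mA.
In the active region I_C = β·I_B = 100 × 0.0368 = 3.68 mA.
Collector loop: V_CE = V_CC − I_C·R_C = 18 − 3.68×3.3 = 5.85 V.
Since V_CE = 5.85 V > V_CE(sat) ≈ 0.2 V, the transistor is in the active region as assumed.

I_C ≈ 3.7 mA, V_CE ≈ 5.9 V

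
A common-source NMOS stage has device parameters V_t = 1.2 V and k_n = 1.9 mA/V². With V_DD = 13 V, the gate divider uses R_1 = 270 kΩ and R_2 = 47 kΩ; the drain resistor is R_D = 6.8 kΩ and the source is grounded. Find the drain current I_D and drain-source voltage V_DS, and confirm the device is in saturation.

V_G = V_DD·R_2/(R_1+R_2) = 13×47/317 = 1.93 V. With the source grounded, V_GS = V_G = 1.93 V.
Assume saturation: I_D = (k_n/2)(V_GS − V_t)² = (1.9/2)×(1.93 − 1.2)² = 0.95×0.727² = 0.503 mA.
V_DS = V_DD − I_D·R_D = 13 − 0.503×6.8 = 9.58 V.
Saturation requires V_DS ≥ V_GS − V_t = 0.727 V; 9.58 ≥ 0.727 ✓.

I_D ≈ 0.5 mA, V_DS ≈ 9.6 V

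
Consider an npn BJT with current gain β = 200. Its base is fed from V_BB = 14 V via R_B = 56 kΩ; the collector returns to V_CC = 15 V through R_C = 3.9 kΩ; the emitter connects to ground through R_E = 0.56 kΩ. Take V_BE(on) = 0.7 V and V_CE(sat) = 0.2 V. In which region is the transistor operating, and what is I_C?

saturation; I_C ≈ 3.3 mA

Assume active: I_B = (14 − 0.7)/(56 + 201×0.56) = 0.0789 mA, I_C = β·I_B = 15.8 mA.
Then V_CE = 15 − 15.8×3.9 − 15.9×0.56 = -55.4 V < 0.2 V — the active assumption fails.
Re-solve with V_CE = 0.2 V. KCL at the emitter: V_E/R_E = (V_BB−0.7−V_E)/R_B + (V_CC−0.2−V_E)/R_C, giving V_E = 1.96 V.
I_C = (V_CC − 0.2 − V_E)/R_C = (14.8 − 1.96)/3.9 = 3.29 mA.
Check: I_B = (13.3 − 1.96)/56 = 0.203 mA, and β·I_B = 40.5 mA > I_C, confirming saturation.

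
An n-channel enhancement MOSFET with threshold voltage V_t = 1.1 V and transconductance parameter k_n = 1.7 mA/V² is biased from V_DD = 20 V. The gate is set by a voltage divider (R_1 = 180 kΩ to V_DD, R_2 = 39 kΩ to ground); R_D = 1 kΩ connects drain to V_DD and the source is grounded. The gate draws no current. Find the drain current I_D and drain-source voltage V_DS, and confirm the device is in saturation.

V_G = V_DD·R_2/(R_1+R_2) = 20×39/219 = 3.56 V. With the source grounded, V_GS = V_G = 3.56 V.
Assume saturation: I_D = (k_n/2)(V_GS − V_t)² = (1.7/2)×(3.56 − 1.1)² = 0.85×2.46² = 5.15 mA.
V_DS = V_DD − I_D·R_D = 20 − 5.15×1 = 14.8 V.
Saturation requires V_DS ≥ V_GS − V_t = 2.46 V; 14.8 ≥ 2.46 ✓.

I_D ≈ 5.2 mA, V_DS ≈ 15 V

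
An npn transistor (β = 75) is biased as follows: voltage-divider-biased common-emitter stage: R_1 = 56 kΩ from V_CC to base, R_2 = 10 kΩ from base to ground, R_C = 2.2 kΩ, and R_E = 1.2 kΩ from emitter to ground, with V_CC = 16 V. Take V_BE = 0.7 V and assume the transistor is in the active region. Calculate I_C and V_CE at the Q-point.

Thevenize the base divider: V_Th = V_CC·R_2/(R_1+R_2) = 16×10/66 = 2.42 V, R_Th = R_1‖R_2 = 8.48 kΩ.
Base-emitter loop: V_Th = I_B·R_Th + V_BE + (β+1)I_B·R_E, so I_B = (2.42 − 0.7) / (8.48 + 76×1.2) = 0.0173 mA.
I_C = β·I_B = 75×0.0173 = 1.3 mA, and I_E = (β+1)I_B = 1.31 mA.
V_CE = V_CC − I_C·R_C − I_E·R_E = 16 − 1.3×2.2 − 1.31×1.2 = 11.6 V.
V_CE = 11.6 V > 0.2 V confirms active-region operation.

I_C ≈ 1.3 mA, V_CE ≈ 12 V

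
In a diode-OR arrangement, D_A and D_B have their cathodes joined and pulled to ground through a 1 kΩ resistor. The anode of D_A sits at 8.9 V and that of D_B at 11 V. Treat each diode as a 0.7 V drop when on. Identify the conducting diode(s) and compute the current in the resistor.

Only D_B conducts; I_R ≈ 10 mA

Assume both conduct. Then node N would need to be at both 8.9−0.7 = 8.2 V and 11−0.7 = 10.3 V, which is impossible.
Assume only D_B conducts: V_N = 11 − 0.7 = 10.3 V, so I_R = 10.3/1 = 10.3 mA.
Check D_A: its anode-to-cathode voltage is 8.9 − 10.3 = -1.4 V < 0.7 V, so it is off. The assumption is consistent.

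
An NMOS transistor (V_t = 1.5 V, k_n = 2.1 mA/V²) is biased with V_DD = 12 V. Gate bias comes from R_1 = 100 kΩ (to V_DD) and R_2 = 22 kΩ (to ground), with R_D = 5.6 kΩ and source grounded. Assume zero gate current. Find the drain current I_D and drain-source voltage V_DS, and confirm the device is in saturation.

I_D ≈ 0.46 mA, V_DS ≈ 9.4 V

V_G = V_DD·R_2/(R_1+R_2) = 12×22/122 = 2.16 V. With the source grounded, V_GS = V_G = 2.16 V.
Assume saturation: I_D = (k_n/2)(V_GS − V_t)² = (2.1/2)×(2.16 − 1.5)² = 1.05×0.664² = 0.463 mA.
V_DS = V_DD − I_D·R_D = 12 − 0.463×5.6 = 9.41 V.
Saturation requires V_DS ≥ V_GS − V_t = 0.664 V; 9.41 ≥ 0.664 ✓.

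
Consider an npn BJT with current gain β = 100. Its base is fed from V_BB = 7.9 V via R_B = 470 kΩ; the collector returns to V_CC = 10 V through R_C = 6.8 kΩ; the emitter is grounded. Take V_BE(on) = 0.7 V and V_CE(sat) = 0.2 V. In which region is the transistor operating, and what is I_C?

saturation; I_C ≈ 1.4 mA

Assume active: I_B = (7.9 − 0.7)/470 = 0.0153 mA, giving I_C = β·I_B = 1.53 mA.
But then V_CE = 10 − 1.53×6.8 = -0.417 V < V_CE(sat) = 0.2 V — impossible in the active region.
So the transistor is saturated. With V_CE = 0.2 V, I_C = (V_CC − 0.2)/R_C = 9.8/6.8 = 1.44 mA.
Check: β·I_B = 1.53 mA > I_C = 1.44 mA, confirming saturation.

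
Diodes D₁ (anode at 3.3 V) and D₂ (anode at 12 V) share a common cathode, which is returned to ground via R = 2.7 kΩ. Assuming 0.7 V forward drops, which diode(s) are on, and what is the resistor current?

Assume both conduct. Then node N would need to be at both 3.3−0.7 = 2.6 V and 12−0.7 = 11.3 V, which is impossible.
Assume only D₂ conducts: V_N = 12 − 0.7 = 11.3 V, so I_R = 11.3/2.7 = 4.19 mA.
Check D₁: its anode-to-cathode voltage is 3.3 − 11.3 = -8 V < 0.7 V, so it is off. The assumption is consistent.

Only D₂ conducts; I_R ≈ 4.2 mA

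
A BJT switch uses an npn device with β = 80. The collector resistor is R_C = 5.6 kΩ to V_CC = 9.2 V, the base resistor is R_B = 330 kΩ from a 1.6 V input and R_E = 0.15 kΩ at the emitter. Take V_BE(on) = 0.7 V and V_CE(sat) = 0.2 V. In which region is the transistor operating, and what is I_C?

Assume active. Base-emitter loop: I_B = (V_BB − V_BE)/(R_B + (β+1)R_E) = (1.6 − 0.7)/(330 + 81×0.15) = 0.00263 mA.
I_C = β·I_B = 80×0.00263 = 0.21 mA.
V_CE = V_CC − I_C·R_C − I_E·R_E = 9.2 − 0.21×5.6 − 0.213×0.15 = 7.99 V > V_CE(sat), so the active-region assumption holds.

active; I_C ≈ 0.21 mA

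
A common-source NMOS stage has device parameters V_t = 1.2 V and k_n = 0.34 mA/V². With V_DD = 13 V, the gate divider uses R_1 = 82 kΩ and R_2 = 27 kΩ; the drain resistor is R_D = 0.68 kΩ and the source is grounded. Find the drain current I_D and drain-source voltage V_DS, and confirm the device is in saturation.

V_G = V_DD·R_2/(R_1+R_2) = 13×27/109 = 3.22 V. With the source grounded, V_GS = V_G = 3.22 V.
Assume saturation: I_D = (k_n/2)(V_GS − V_t)² = (0.34/2)×(3.22 − 1.2)² = 0.17×2.02² = 0.694 mA.
V_DS = V_DD − I_D·R_D = 13 − 0.694×0.68 = 12.5 V.
Saturation requires V_DS ≥ V_GS − V_t = 2.02 V; 12.5 ≥ 2.02 ✓.

I_D ≈ 0.69 mA, V_DS ≈ 13 V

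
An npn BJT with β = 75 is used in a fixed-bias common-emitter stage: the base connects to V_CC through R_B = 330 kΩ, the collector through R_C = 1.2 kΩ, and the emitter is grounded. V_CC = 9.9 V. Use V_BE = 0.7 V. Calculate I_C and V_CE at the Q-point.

I_C ≈ 2.1 mA, V_CE ≈ 7.4 V

Base loop: V_CC = I_B·R_B + V_BE, so I_B = (9.9 − 0.7)/330 kΩ = 0.0279 mA.
In the active region I_C = β·I_B = 75 × 0.0279 = 2.09 mA.
Collector loop: V_CE = V_CC − I_C·R_C = 9.9 − 2.09×1.2 = 7.39 V.
Since V_CE = 7.39 V > V_CE(sat) ≈ 0.2 V, the transistor is in the active region as assumed.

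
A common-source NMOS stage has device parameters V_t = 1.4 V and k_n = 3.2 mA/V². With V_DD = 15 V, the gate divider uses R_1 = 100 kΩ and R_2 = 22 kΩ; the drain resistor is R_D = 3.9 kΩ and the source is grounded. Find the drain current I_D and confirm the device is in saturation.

I_D ≈ 2.7 mA

V_G = V_DD·R_2/(R_1+R_2) = 15×22/122 = 2.7 V. With the source grounded, V_GS = V_G = 2.7 V.
Assume saturation: I_D = (k_n/2)(V_GS − V_t)² = (3.2/2)×(2.7 − 1.4)² = 1.6×1.3² = 2.72 mA.
V_DS = V_DD − I_D·R_D = 15 − 2.72×3.9 = 4.37 V.
Saturation requires V_DS ≥ V_GS − V_t = 1.3 V; 4.37 ≥ 1.3 ✓.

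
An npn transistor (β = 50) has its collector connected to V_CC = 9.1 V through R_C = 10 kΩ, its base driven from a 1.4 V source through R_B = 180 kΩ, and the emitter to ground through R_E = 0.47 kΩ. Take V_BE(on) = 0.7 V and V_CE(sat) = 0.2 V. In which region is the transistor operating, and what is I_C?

Assume active. Base-emitter loop: I_B = (V_BB − V_BE)/(R_B + (β+1)R_E) = (1.4 − 0.7)/(180 + 51×0.47) = 0.00343 mA.
I_C = β·I_B = 50×0.00343 = 0.172 mA.
V_CE = V_CC − I_C·R_C − I_E·R_E = 9.1 − 0.172×10 − 0.175×0.47 = 7.3 V > V_CE(sat), so the active-region assumption holds.

active; I_C ≈ 0.17 mA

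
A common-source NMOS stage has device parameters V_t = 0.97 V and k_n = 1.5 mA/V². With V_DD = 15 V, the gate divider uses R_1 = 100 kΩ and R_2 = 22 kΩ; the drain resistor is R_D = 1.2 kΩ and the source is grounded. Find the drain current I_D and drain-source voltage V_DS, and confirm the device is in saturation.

I_D ≈ 2.3 mA, V_DS ≈ 12 V

V_G = V_DD·R_2/(R_1+R_2) = 15×22/122 = 2.7 V. With the source grounded, V_GS = V_G = 2.7 V.
Assume saturation: I_D = (k_n/2)(V_GS − V_t)² = (1.5/2)×(2.7 − 0.97)² = 0.75×1.73² = 2.26 mA.
V_DS = V_DD − I_D·R_D = 15 − 2.26×1.2 = 12.3 V.
Saturation requires V_DS ≥ V_GS − V_t = 1.73 V; 12.3 ≥ 1.73 ✓.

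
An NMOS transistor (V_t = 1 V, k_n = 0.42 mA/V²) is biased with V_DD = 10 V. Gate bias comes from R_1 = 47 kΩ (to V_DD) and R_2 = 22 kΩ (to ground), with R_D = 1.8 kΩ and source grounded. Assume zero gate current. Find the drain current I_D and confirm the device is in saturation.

V_G = V_DD·R_2/(R_1+R_2) = 10×22/69 = 3.19 V. With the source grounded, V_GS = V_G = 3.19 V.
Assume saturation: I_D = (k_n/2)(V_GS − V_t)² = (0.42/2)×(3.19 − 1)² = 0.21×2.19² = 1.01 mA.
V_DS = V_DD − I_D·R_D = 10 − 1.01×1.8 = 8.19 V.
Saturation requires V_DS ≥ V_GS − V_t = 2.19 V; 8.19 ≥ 2.19 ✓.

I_D ≈ 1 mA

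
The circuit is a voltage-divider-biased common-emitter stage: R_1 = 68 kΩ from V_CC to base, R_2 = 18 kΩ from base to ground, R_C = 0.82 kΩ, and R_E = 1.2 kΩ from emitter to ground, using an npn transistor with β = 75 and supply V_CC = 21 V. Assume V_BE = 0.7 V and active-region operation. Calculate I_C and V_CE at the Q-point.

Thevenize the base divider: V_Th = V_CC·R_2/(R_1+R_2) = 21×18/86 = 4.4 V, R_Th = R_1‖R_2 = 14.2 kΩ.
Base-emitter loop: V_Th = I_B·R_Th + V_BE + (β+1)I_B·R_E, so I_B = (4.4 − 0.7) / (14.2 + 76×1.2) = 0.035 mA.
I_C = β·I_B = 75×0.035 = 2.63 mA, and I_E = (β+1)I_B = 2.66 mA.
V_CE = V_CC − I_C·R_C − I_E·R_E = 21 − 2.63×0.82 − 2.66×1.2 = 15.6 V.
V_CE = 15.6 V > 0.2 V confirms active-region operation.

I_C ≈ 2.6 mA, V_CE ≈ 16 V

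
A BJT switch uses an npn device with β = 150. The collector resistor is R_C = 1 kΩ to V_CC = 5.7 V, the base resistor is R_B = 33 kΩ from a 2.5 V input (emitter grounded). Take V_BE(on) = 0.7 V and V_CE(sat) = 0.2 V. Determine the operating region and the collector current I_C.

Assume active: I_B = (2.5 − 0.7)/33 = 0.0545 mA, giving I_C = β·I_B = 8.18 mA.
But then V_CE = 5.7 − 8.18×1 = -2.48 V < V_CE(sat) = 0.2 V — impossible in the active region.
So the transistor is saturated. With V_CE = 0.2 V, I_C = (V_CC − 0.2)/R_C = 5.5/1 = 5.5 mA.
Check: β·I_B = 8.18 mA > I_C = 5.5 mA, confirming saturation.

saturation; I_C ≈ 5.5 mA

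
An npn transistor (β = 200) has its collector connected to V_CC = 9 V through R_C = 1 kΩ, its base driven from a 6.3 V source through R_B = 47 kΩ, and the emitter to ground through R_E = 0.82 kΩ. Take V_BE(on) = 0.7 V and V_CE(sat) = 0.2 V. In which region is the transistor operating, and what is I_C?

Assume active: I_B = (6.3 − 0.7)/(47 + 201×0.82) = 0.0264 mA, I_C = β·I_B = 5.29 mA.
Then V_CE = 9 − 5.29×1 − 5.31×0.82 = -0.645 V < 0.2 V — the active assumption fails.
Re-solve with V_CE = 0.2 V. KCL at the emitter: V_E/R_E = (V_BB−0.7−V_E)/R_B + (V_CC−0.2−V_E)/R_C, giving V_E = 3.98 V.
I_C = (V_CC − 0.2 − V_E)/R_C = (8.8 − 3.98)/1 = 4.82 mA.
Check: I_B = (5.6 − 3.98)/47 = 0.0345 mA, and β·I_B = 6.89 mA > I_C, confirming saturation.

saturation; I_C ≈ 4.8 mA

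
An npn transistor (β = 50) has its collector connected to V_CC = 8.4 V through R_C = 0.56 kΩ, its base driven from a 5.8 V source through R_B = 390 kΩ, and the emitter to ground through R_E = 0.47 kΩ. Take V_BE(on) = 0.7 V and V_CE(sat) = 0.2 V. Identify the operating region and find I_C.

Assume active. Base-emitter loop: I_B = (V_BB − V_BE)/(R_B + (β+1)R_E) = (5.8 − 0.7)/(390 + 51×0.47) = 0.0123 mA.
I_C = β·I_B = 50×0.0123 = 0.616 mA.
V_CE = V_CC − I_C·R_C − I_E·R_E = 8.4 − 0.616×0.56 − 0.628×0.47 = 7.76 V > V_CE(sat), so the active-region assumption holds.

active; I_C ≈ 0.62 mA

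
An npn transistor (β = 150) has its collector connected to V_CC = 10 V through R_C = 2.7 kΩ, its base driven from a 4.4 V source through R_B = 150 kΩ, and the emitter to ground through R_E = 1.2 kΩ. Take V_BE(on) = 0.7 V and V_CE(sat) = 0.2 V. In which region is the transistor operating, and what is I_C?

active; I_C ≈ 1.7 mA

Assume active. Base-emitter loop: I_B = (V_BB − V_BE)/(R_B + (β+1)R_E) = (4.4 − 0.7)/(150 + 151×1.2) = 0.0112 mA.
I_C = β·I_B = 150×0.0112 = 1.68 mA.
V_CE = V_CC − I_C·R_C − I_E·R_E = 10 − 1.68×2.7 − 1.69×1.2 = 3.45 V > V_CE(sat), so the active-region assumption holds.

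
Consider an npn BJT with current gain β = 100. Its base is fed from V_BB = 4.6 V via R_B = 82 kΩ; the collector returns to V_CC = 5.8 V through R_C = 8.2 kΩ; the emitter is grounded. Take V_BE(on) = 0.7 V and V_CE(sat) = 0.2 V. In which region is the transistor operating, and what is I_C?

saturation; I_C ≈ 0.68 mA

Assume active: I_B = (4.6 − 0.7)/82 = 0.0476 mA, giving I_C = β·I_B = 4.76 mA.
But then V_CE = 5.8 − 4.76×8.2 = -33.2 V < V_CE(sat) = 0.2 V — impossible in the active region.
So the transistor is saturated. With V_CE = 0.2 V, I_C = (V_CC − 0.2)/R_C = 5.6/8.2 = 0.683 mA.
Check: β·I_B = 4.76 mA > I_C = 0.683 mA, confirming saturation.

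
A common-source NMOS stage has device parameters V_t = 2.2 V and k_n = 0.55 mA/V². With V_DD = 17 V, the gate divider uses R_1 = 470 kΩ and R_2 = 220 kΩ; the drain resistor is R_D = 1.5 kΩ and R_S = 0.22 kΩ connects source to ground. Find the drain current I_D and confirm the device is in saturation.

I_D ≈ 2.1 mA

V_G = V_DD·R_2/(R_1+R_2) = 17×220/690 = 5.42 V.
Assume saturation: I_D = (k_n/2)(V_GS − V_t)² with V_GS = V_G − I_D·R_S = 5.42 − 0.22·I_D.
Substituting gives 0.0133·I_D² − 1.39·I_D + 2.85 = 0, with roots I_D = 2.09 or 102 mA.
The root I_D = 102 mA gives V_GS = -17.1 V ≤ V_t, so take I_D = 2.09 mA.
Then V_GS = 4.96 V and V_DS = V_DD − I_D(R_D+R_S) = 17 − 2.09×1.72 = 13.4 V.
Saturation requires V_DS ≥ V_GS − V_t = 2.76 V; 13.4 ≥ 2.76 ✓.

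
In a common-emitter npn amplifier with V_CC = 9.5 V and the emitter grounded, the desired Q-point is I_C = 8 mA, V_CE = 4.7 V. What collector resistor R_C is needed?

Collector loop: V_CC = I_C·R_C + V_CE.
R_C = (V_CC − V_CE)/I_C = (9.5 − 4.7)/8 = 0.6 kΩ.

R_C ≈ 0.6 kΩ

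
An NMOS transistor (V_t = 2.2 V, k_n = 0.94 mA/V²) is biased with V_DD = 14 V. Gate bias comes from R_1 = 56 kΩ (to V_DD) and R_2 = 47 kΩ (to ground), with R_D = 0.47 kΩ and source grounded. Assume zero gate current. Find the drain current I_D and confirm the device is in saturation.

I_D ≈ 8.2 mA

V_G = V_DD·R_2/(R_1+R_2) = 14×47/103 = 6.39 V. With the source grounded, V_GS = V_G = 6.39 V.
Assume saturation: I_D = (k_n/2)(V_GS − V_t)² = (0.94/2)×(6.39 − 2.2)² = 0.47×4.19² = 8.24 mA.
V_DS = V_DD − I_D·R_D = 14 − 8.24×0.47 = 10.1 V.
Saturation requires V_DS ≥ V_GS − V_t = 4.19 V; 10.1 ≥ 4.19 ✓.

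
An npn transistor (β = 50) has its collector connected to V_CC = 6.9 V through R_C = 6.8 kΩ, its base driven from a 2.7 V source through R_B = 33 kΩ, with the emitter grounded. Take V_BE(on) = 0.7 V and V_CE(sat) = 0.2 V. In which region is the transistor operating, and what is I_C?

Assume active: I_B = (2.7 − 0.7)/33 = 0.0606 mA, giving I_C = β·I_B = 3.03 mA.
But then V_CE = 6.9 − 3.03×6.8 = -13.7 V < V_CE(sat) = 0.2 V — impossible in the active region.
So the transistor is saturated. With V_CE = 0.2 V, I_C = (V_CC − 0.2)/R_C = 6.7/6.8 = 0.985 mA.
Check: β·I_B = 3.03 mA > I_C = 0.985 mA, confirming saturation.

saturation; I_C ≈ 0.99 mA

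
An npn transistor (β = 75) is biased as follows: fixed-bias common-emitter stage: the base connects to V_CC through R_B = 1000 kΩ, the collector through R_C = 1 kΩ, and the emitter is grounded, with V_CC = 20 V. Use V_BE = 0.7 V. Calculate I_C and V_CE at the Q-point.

Base loop: V_CC = I_B·R_B + V_BE, so I_B = (20 − 0.7)/1000 kΩ = 0.0193 mA.
In the active region I_C = β·I_B = 75 × 0.0193 = 1.45 mA.
Collector loop: V_CE = V_CC − I_C·R_C = 20 − 1.45×1 = 18.6 V.
Since V_CE = 18.6 V > V_CE(sat) ≈ 0.2 V, the transistor is in the active region as assumed.

I_C ≈ 1.4 mA, V_CE ≈ 19 V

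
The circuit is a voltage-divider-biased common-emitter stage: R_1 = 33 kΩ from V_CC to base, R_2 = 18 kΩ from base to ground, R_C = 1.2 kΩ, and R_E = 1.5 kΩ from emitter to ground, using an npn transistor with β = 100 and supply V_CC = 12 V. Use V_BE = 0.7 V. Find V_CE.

Thevenize the base divider: V_Th = V_CC·R_2/(R_1+R_2) = 12×18/51 = 4.24 V, R_Th = R_1‖R_2 = 11.6 kΩ.
Base-emitter loop: V_Th = I_B·R_Th + V_BE + (β+1)I_B·R_E, so I_B = (4.24 − 0.7) / (11.6 + 101×1.5) = 0.0217 mA.
I_C = β·I_B = 100×0.0217 = 2.17 mA, and I_E = (β+1)I_B = 2.19 mA.
V_CE = V_CC − I_C·R_C − I_E·R_E = 12 − 2.17×1.2 − 2.19×1.5 = 6.12 V.
V_CE = 6.12 V > 0.2 V confirms active-region operation.

V_CE ≈ 6.1 V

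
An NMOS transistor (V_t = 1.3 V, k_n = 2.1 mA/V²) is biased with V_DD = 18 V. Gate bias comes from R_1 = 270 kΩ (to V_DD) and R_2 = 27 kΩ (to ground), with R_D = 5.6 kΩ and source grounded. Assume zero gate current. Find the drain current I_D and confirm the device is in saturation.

V_G = V_DD·R_2/(R_1+R_2) = 18×27/297 = 1.64 V. With the source grounded, V_GS = V_G = 1.64 V.
Assume saturation: I_D = (k_n/2)(V_GS − V_t)² = (2.1/2)×(1.64 − 1.3)² = 1.05×0.336² = 0.119 mA.
V_DS = V_DD − I_D·R_D = 18 − 0.119×5.6 = 17.3 V.
Saturation requires V_DS ≥ V_GS − V_t = 0.336 V; 17.3 ≥ 0.336 ✓.

I_D ≈ 0.12 mA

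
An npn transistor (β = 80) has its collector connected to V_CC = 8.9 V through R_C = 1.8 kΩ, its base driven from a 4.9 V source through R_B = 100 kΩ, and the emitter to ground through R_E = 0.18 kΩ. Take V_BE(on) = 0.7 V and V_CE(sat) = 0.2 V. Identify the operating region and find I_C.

active; I_C ≈ 2.9 mA

Assume active. Base-emitter loop: I_B = (V_BB − V_BE)/(R_B + (β+1)R_E) = (4.9 − 0.7)/(100 + 81×0.18) = 0.0367 mA.
I_C = β·I_B = 80×0.0367 = 2.93 mA.
V_CE = V_CC − I_C·R_C − I_E·R_E = 8.9 − 2.93×1.8 − 2.97×0.18 = 3.09 V > V_CE(sat), so the active-region assumption holds.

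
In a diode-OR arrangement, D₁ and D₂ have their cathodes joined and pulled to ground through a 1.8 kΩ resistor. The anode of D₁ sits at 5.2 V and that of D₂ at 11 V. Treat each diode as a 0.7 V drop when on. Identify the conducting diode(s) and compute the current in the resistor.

Assume both conduct. Then node N would need to be at both 5.2−0.7 = 4.5 V and 11−0.7 = 10.3 V, which is impossible.
Assume only D₂ conducts: V_N = 11 − 0.7 = 10.3 V, so I_R = 10.3/1.8 = 5.72 mA.
Check D₁: its anode-to-cathode voltage is 5.2 − 10.3 = -5.1 V < 0.7 V, so it is off. The assumption is consistent.

Only D₂ conducts; I_R ≈ 5.7 mA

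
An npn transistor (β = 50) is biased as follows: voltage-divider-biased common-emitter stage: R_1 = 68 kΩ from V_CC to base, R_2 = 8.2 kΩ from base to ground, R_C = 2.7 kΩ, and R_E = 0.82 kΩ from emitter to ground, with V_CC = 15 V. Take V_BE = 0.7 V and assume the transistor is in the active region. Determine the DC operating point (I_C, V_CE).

I_C ≈ 0.93 mA, V_CE ≈ 12 V

Thevenize the base divider: V_Th = V_CC·R_2/(R_1+R_2) = 15×8.2/76.2 = 1.61 V, R_Th = R_1‖R_2 = 7.32 kΩ.
Base-emitter loop: V_Th = I_B·R_Th + V_BE + (β+1)I_B·R_E, so I_B = (1.61 − 0.7) / (7.32 + 51×0.82) = 0.0186 mA.
I_C = β·I_B = 50×0.0186 = 0.93 mA, and I_E = (β+1)I_B = 0.949 mA.
V_CE = V_CC − I_C·R_C − I_E·R_E = 15 − 0.93×2.7 − 0.949×0.82 = 11.7 V.
V_CE = 11.7 V > 0.2 V confirms active-region operation.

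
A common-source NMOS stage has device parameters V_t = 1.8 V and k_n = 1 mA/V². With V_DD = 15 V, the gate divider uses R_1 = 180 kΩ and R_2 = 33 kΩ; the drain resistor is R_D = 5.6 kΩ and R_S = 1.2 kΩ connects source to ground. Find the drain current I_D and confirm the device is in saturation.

V_G = V_DD·R_2/(R_1+R_2) = 15×33/213 = 2.32 V.
Assume saturation: I_D = (k_n/2)(V_GS − V_t)² with V_GS = V_G − I_D·R_S = 2.32 − 1.2·I_D.
Substituting gives 0.72·I_D² − 1.63·I_D + 0.137 = 0, with roots I_D = 0.0877 or 2.17 mA.
The root I_D = 2.17 mA gives V_GS = -0.285 V ≤ V_t, so take I_D = 0.0877 mA.
Then V_GS = 2.22 V and V_DS = V_DD − I_D(R_D+R_S) = 15 − 0.0877×6.8 = 14.4 V.
Saturation requires V_DS ≥ V_GS − V_t = 0.419 V; 14.4 ≥ 0.419 ✓.

I_D ≈ 0.088 mA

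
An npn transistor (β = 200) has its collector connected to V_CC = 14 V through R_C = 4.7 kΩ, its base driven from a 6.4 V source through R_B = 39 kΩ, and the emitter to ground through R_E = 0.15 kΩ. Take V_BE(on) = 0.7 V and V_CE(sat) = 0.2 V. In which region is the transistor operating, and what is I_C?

saturation; I_C ≈ 2.8 mA

Assume active: I_B = (6.4 − 0.7)/(39 + 201×0.15) = 0.0824 mA, I_C = β·I_B = 16.5 mA.
Then V_CE = 14 − 16.5×4.7 − 16.6×0.15 = -66 V < 0.2 V — the active assumption fails.
Re-solve with V_CE = 0.2 V. KCL at the emitter: V_E/R_E = (V_BB−0.7−V_E)/R_B + (V_CC−0.2−V_E)/R_C, giving V_E = 0.446 V.
I_C = (V_CC − 0.2 − V_E)/R_C = (13.8 − 0.446)/4.7 = 2.84 mA.
Check: I_B = (5.7 − 0.446)/39 = 0.135 mA, and β·I_B = 26.9 mA > I_C, confirming saturation.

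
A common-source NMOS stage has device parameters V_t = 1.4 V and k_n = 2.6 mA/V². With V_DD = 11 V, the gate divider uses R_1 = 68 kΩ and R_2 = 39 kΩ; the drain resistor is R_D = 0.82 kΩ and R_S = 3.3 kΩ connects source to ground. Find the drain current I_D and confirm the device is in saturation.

I_D ≈ 0.59 mA

V_G = V_DD·R_2/(R_1+R_2) = 11×39/107 = 4.01 V.
Assume saturation: I_D = (k_n/2)(V_GS − V_t)² with V_GS = V_G − I_D·R_S = 4.01 − 3.3·I_D.
Substituting gives 14.2·I_D² − 23.4·I_D + 8.85 = 0, with roots I_D = 0.587 or 1.06 mA.
The root I_D = 1.06 mA gives V_GS = 0.495 V ≤ V_t, so take I_D = 0.587 mA.
Then V_GS = 2.07 V and V_DS = V_DD − I_D(R_D+R_S) = 11 − 0.587×4.12 = 8.58 V.
Saturation requires V_DS ≥ V_GS − V_t = 0.672 V; 8.58 ≥ 0.672 ✓.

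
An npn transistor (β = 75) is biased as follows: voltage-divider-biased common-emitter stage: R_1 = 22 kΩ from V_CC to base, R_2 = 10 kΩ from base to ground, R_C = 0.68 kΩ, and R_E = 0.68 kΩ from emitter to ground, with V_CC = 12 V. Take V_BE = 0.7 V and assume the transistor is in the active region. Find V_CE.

V_CE ≈ 6.7 V

Thevenize the base divider: V_Th = V_CC·R_2/(R_1+R_2) = 12×10/32 = 3.75 V, R_Th = R_1‖R_2 = 6.88 kΩ.
Base-emitter loop: V_Th = I_B·R_Th + V_BE + (β+1)I_B·R_E, so I_B = (3.75 − 0.7) / (6.88 + 76×0.68) = 0.0521 mA.
I_C = β·I_B = 75×0.0521 = 3.91 mA, and I_E = (β+1)I_B = 3.96 mA.
V_CE = V_CC − I_C·R_C − I_E·R_E = 12 − 3.91×0.68 − 3.96×0.68 = 6.65 V.
V_CE = 6.65 V > 0.2 V confirms active-region operation.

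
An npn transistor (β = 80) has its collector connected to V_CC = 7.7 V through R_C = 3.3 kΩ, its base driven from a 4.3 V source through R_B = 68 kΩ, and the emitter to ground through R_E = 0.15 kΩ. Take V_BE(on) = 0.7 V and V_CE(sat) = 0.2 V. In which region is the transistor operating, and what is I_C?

Assume active: I_B = (4.3 − 0.7)/(68 + 81×0.15) = 0.0449 mA, I_C = β·I_B = 3.59 mA.
Then V_CE = 7.7 − 3.59×3.3 − 3.64×0.15 = -4.7 V < 0.2 V — the active assumption fails.
Re-solve with V_CE = 0.2 V. KCL at the emitter: V_E/R_E = (V_BB−0.7−V_E)/R_B + (V_CC−0.2−V_E)/R_C, giving V_E = 0.333 V.
I_C = (V_CC − 0.2 − V_E)/R_C = (7.5 − 0.333)/3.3 = 2.17 mA.
Check: I_B = (3.6 − 0.333)/68 = 0.048 mA, and β·I_B = 3.84 mA > I_C, confirming saturation.

saturation; I_C ≈ 2.2 mA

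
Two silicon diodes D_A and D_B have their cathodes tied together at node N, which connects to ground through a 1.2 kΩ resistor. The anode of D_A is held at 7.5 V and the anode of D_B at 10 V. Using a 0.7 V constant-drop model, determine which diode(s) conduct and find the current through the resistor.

Only D_B conducts; I_R ≈ 7.8 mA

Assume both conduct. Then node N would need to be at both 7.5−0.7 = 6.8 V and 10−0.7 = 9.3 V, which is impossible.
Assume only D_B conducts: V_N = 10 − 0.7 = 9.3 V, so I_R = 9.3/1.2 = 7.75 mA.
Check D_A: its anode-to-cathode voltage is 7.5 − 9.3 = -1.8 V < 0.7 V, so it is off. The assumption is consistent.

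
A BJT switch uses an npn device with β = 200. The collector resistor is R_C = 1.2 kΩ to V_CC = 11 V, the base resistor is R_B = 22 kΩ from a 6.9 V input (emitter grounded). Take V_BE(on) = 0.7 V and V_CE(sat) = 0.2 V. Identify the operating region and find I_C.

Assume active: I_B = (6.9 − 0.7)/22 = 0.282 mA, giving I_C = β·I_B = 56.4 mA.
But then V_CE = 11 − 56.4×1.2 = -56.6 V < V_CE(sat) = 0.2 V — impossible in the active region.
So the transistor is saturated. With V_CE = 0.2 V, I_C = (V_CC − 0.2)/R_C = 10.8/1.2 = 9 mA.
Check: β·I_B = 56.4 mA > I_C = 9 mA, confirming saturation.

saturation; I_C ≈ 9 mA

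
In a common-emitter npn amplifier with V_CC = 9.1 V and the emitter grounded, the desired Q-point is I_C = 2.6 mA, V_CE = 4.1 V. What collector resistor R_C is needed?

Collector loop: V_CC = I_C·R_C + V_CE.
R_C = (V_CC − V_CE)/I_C = (9.1 − 4.1)/2.6 = 1.92 kΩ.

R_C ≈ 1.9 kΩ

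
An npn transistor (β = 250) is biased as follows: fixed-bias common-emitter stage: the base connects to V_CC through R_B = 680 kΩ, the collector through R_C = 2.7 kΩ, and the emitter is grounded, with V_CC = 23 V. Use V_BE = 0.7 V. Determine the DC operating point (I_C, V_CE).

I_C ≈ 8.2 mA, V_CE ≈ 0.86 V

Base loop: V_CC = I_B·R_B + V_BE, so I_B = (23 − 0.7)/680 kΩ = 0.0328 mA.
In the active region I_C = β·I_B = 250 × 0.0328 = 8.2 mA.
Collector loop: V_CE = V_CC − I_C·R_C = 23 − 8.2×2.7 = 0.864 V.
Since V_CE = 0.864 V > V_CE(sat) ≈ 0.2 V, the transistor is in the active region as assumed.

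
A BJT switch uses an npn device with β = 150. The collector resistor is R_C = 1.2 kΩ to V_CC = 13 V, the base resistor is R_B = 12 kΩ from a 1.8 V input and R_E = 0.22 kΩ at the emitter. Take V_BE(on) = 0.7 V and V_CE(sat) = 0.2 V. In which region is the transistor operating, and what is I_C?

Assume active. Base-emitter loop: I_B = (V_BB − V_BE)/(R_B + (β+1)R_E) = (1.8 − 0.7)/(12 + 151×0.22) = 0.0243 mA.
I_C = β·I_B = 150×0.0243 = 3.65 mA.
V_CE = V_CC − I_C·R_C − I_E·R_E = 13 − 3.65×1.2 − 3.67×0.22 = 7.81 V > V_CE(sat), so the active-region assumption holds.

active; I_C ≈ 3.6 mA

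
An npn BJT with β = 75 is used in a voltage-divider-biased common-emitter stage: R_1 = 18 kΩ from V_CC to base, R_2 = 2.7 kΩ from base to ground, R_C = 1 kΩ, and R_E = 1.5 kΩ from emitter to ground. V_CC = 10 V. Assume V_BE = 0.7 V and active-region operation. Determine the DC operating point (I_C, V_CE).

Thevenize the base divider: V_Th = V_CC·R_2/(R_1+R_2) = 10×2.7/20.7 = 1.3 V, R_Th = R_1‖R_2 = 2.35 kΩ.
Base-emitter loop: V_Th = I_B·R_Th + V_BE + (β+1)I_B·R_E, so I_B = (1.3 − 0.7) / (2.35 + 76×1.5) = 0.00519 mA.
I_C = β·I_B = 75×0.00519 = 0.39 mA, and I_E = (β+1)I_B = 0.395 mA.
V_CE = V_CC − I_C·R_C − I_E·R_E = 10 − 0.39×1 − 0.395×1.5 = 9.02 V.
V_CE = 9.02 V > 0.2 V confirms active-region operation.

I_C ≈ 0.39 mA, V_CE ≈ 9 V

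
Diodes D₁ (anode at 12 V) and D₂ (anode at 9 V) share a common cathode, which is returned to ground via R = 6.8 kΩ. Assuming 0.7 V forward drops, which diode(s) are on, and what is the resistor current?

Only D₁ conducts; I_R ≈ 1.7 mA

Assume both conduct. Then node N would need to be at both 12−0.7 = 11.3 V and 9−0.7 = 8.3 V, which is impossible.
Assume only D₁ conducts: V_N = 12 − 0.7 = 11.3 V, so I_R = 11.3/6.8 = 1.66 mA.
Check D₂: its anode-to-cathode voltage is 9 − 11.3 = -2.3 V < 0.7 V, so it is off. The assumption is consistent.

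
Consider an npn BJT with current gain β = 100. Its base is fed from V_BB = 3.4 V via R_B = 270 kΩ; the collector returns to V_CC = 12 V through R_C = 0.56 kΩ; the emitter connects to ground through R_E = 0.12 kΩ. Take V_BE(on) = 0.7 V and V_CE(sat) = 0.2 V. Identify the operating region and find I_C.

active; I_C ≈ 0.96 mA

Assume active. Base-emitter loop: I_B = (V_BB − V_BE)/(R_B + (β+1)R_E) = (3.4 − 0.7)/(270 + 101×0.12) = 0.00957 mA.
I_C = β·I_B = 100×0.00957 = 0.957 mA.
V_CE = V_CC − I_C·R_C − I_E·R_E = 12 − 0.957×0.56 − 0.967×0.12 = 11.3 V > V_CE(sat), so the active-region assumption holds.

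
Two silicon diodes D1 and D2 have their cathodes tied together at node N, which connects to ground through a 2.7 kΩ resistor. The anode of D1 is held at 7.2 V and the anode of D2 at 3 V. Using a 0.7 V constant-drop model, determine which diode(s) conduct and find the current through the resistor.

Assume both conduct. Then node N would need to be at both 7.2−0.7 = 6.5 V and 3−0.7 = 2.3 V, which is impossible.
Assume only D1 conducts: V_N = 7.2 − 0.7 = 6.5 V, so I_R = 6.5/2.7 = 2.41 mA.
Check D2: its anode-to-cathode voltage is 3 − 6.5 = -3.5 V < 0.7 V, so it is off. The assumption is consistent.

Only D1 conducts; I_R ≈ 2.4 mA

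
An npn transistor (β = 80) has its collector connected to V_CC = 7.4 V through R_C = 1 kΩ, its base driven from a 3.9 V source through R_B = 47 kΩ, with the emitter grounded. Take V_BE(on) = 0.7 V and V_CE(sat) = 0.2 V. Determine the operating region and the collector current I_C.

active; I_C ≈ 5.4 mA

Assume active. Base-emitter loop: I_B = (V_BB − V_BE)/R_B = (3.9 − 0.7)/47 = 0.0681 mA.
I_C = β·I_B = 80×0.0681 = 5.45 mA.
V_CE = V_CC − I_C·R_C = 7.4 − 5.45×1 = 1.95 V > V_CE(sat), so the active-region assumption holds.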